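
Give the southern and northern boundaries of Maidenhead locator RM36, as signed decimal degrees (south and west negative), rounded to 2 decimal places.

36.00, 37.00

Field R=17, M=12: +17·20° lon, +12·10° lat → SW at lon 160°, lat 30°.
Square 3, 6: +3·2° lon, +6·1° lat → SW at lon 166°, lat 36°.
Cell spans 2° lon × 1° lat.
south 36.00, north 37.00.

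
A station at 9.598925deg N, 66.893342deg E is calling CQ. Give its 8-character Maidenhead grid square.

Add 180° to longitude and 90° to latitude: 246.89334, 99.59892.
Field (20°×10°, letters A–R): 246.89334/20 → 12 → M, 99.59892/10 → 9 → J; chars MJ.
Square (2°×1°, digits 0–9): 6.89334/2 → 3, 9.59892/1 → 9; chars 39.
Subsquare (5′×2.5′, letters a–x): 0.89334/0.0833333 → 10 → k, 0.59892/0.0416667 → 14 → o; chars ko.
Extended square (30″×15″, digits 0–9): 0.06001/0.00833333 → 7, 0.01559/0.00416667 → 3; chars 73.

MJ39ko73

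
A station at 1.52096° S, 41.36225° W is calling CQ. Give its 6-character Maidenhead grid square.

GI98hl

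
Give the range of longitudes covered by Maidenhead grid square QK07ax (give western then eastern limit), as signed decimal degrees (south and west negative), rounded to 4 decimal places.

Field Q=16, K=10: +16·20° lon, +10·10° lat → SW at lon 140°, lat 10°.
Square 0, 7: +0·2° lon, +7·1° lat → SW at lon 140°, lat 17°.
Subsquare a=0, x=23: +0·0.0833333° lon, +23·0.0416667° lat → SW at lon 140°, lat 17.9583°.
Cell spans 0.0833333° lon × 0.0416667° lat.
west 140.0000, east 140.0833.

140.0000, 140.0833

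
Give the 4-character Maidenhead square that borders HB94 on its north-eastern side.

IB05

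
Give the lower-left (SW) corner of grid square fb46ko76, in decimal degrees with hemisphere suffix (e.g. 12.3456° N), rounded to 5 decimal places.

73.39167° S, 71.10833° W

Field F=5, B=1: +5·20° lon, +1·10° lat → SW at lon -80°, lat -80°.
Square 4, 6: +4·2° lon, +6·1° lat → SW at lon -72°, lat -74°.
Subsquare k=10, o=14: +10·0.0833333° lon, +14·0.0416667° lat → SW at lon -71.1667°, lat -73.4167°.
Extended square 7, 6: +7·0.00833333° lon, +6·0.00416667° lat → SW at lon -71.1083°, lat -73.3917°.
latitude 73.39167° S, longitude 71.10833° W.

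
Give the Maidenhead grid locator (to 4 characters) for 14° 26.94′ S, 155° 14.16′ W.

BH25

Offset from 180°W / 90°S: lon 24.76°, lat 75.55°.
Field: 24.76/20 → 1 → B, 75.55/10 → 7 → H; chars BH.
Square: 4.76/2 → 2, 5.55/1 → 5; chars 25.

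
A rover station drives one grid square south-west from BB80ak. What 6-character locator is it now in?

BB70xj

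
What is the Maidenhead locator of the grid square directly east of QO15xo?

Longitude subsquare x = 23; +1 → 24, wraps to 0 = a, carry into square.
Longitude square 1; +1 → 2.
The latitude characters are unchanged.

QO25ao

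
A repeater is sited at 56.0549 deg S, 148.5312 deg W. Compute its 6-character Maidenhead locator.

Shift to the Maidenhead origin (180°W, 90°S): lon 31.4688, lat 33.9451.
Field: 31.4688/20 → 1 → B, 33.9451/10 → 3 → D; chars BD.
Square: 11.4688/2 → 5, 3.9451/1 → 3; chars 53.
Subsquare: 1.4688/0.0833333 → 17 → r, 0.9451/0.0416667 → 22 → w; chars rw.

BD53rw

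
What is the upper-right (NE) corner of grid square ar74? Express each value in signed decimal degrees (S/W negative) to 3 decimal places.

85.000, -164.000

Field A=0, R=17: +0·20° lon, +17·10° lat → SW at lon -180°, lat 80°.
Square 7, 4: +7·2° lon, +4·1° lat → SW at lon -166°, lat 84°.
Cell spans 2° lon × 1° lat. NE corner is SW corner plus one full cell.
latitude 85.000, longitude -164.000.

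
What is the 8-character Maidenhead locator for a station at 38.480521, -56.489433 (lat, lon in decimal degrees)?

GM18sl15

Add 180° to longitude and 90° to latitude: 123.51057, 128.48052.
Field: lon ⌊123.51057/20⌋ = 6 → G; lat ⌊128.48052/10⌋ = 12 → M.
Square: lon ⌊3.51057/2⌋ = 1; lat ⌊8.48052/1⌋ = 8.
Subsquare: lon ⌊1.51057/0.0833333⌋ = 18 → s; lat ⌊0.48052/0.0416667⌋ = 11 → l.
Extended square: lon ⌊0.01057/0.00833333⌋ = 1; lat ⌊0.02219/0.00416667⌋ = 5.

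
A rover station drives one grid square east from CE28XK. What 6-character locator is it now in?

Longitude subsquare x = 23; +1 → 24, wraps to 0 = a, carry into square.
Longitude square 2; +1 → 3.
The latitude characters are unchanged.

CE38ak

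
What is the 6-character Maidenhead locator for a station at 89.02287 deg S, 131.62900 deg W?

CA40ex

Shift to the Maidenhead origin (180°W, 90°S): lon 48.3710, lat 0.9771.
Field: lon ⌊48.3710/20⌋ = 2 → C; lat ⌊0.9771/10⌋ = 0 → A.
Square: lon ⌊8.3710/2⌋ = 4; lat ⌊0.9771/1⌋ = 0.
Subsquare: lon ⌊0.3710/0.0833333⌋ = 4 → e; lat ⌊0.9771/0.0416667⌋ = 23 → x.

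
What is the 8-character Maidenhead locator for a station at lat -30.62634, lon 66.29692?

Shift to the Maidenhead origin (180°W, 90°S): lon 246.29692, lat 59.37366.
Field: lon ⌊246.29692/20⌋ = 12 → M; lat ⌊59.37366/10⌋ = 5 → F.
Square: lon ⌊6.29692/2⌋ = 3; lat ⌊9.37366/1⌋ = 9.
Subsquare: lon ⌊0.29692/0.0833333⌋ = 3 → d; lat ⌊0.37366/0.0416667⌋ = 8 → i.
Extended square: lon ⌊0.04692/0.00833333⌋ = 5; lat ⌊0.04033/0.00416667⌋ = 9.

MF39di59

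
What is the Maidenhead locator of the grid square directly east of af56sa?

Longitude subsquare s = 18; +1 → 19 = t.
The latitude characters are unchanged.

AF56ta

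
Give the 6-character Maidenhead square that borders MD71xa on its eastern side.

Longitude subsquare x = 23; +1 → 24, wraps to 0 = a, carry into square.
Longitude square 7; +1 → 8.
The latitude characters are unchanged.

MD81aa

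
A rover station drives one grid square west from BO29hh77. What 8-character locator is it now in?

BO29hh67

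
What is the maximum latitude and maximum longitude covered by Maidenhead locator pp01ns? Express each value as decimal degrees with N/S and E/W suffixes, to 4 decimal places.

61.7917° N, 121.1667° E

Field P=15, P=15: +15·20° lon, +15·10° lat → SW at lon 120°, lat 60°.
Square 0, 1: +0·2° lon, +1·1° lat → SW at lon 120°, lat 61°.
Subsquare n=13, s=18: +13·0.0833333° lon, +18·0.0416667° lat → SW at lon 121.083°, lat 61.75°.
Cell spans 0.0833333° lon × 0.0416667° lat. NE corner is SW corner plus one full cell.
latitude 61.7917° N, longitude 121.1667° E.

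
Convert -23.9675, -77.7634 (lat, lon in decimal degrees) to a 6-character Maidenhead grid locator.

FG16ca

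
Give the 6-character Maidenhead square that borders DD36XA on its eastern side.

DD46aa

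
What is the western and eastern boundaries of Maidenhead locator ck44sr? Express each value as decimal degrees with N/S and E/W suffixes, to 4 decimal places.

Field C=2, K=10: +2·20° lon, +10·10° lat → SW at lon -140°, lat 10°.
Square 4, 4: +4·2° lon, +4·1° lat → SW at lon -132°, lat 14°.
Subsquare s=18, r=17: +18·0.0833333° lon, +17·0.0416667° lat → SW at lon -130.5°, lat 14.7083°.
Cell spans 0.0833333° lon × 0.0416667° lat.
west 130.5000° W, east 130.4167° W.

130.5000° W, 130.4167° W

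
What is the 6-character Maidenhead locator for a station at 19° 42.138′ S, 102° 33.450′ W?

DH80rh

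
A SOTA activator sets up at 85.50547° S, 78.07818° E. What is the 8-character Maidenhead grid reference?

Add 180° to longitude and 90° to latitude: 258.07818, 4.49453.
Field: 258.07818/20 → 12 → M, 4.49453/10 → 0 → A; chars MA.
Square: 18.07818/2 → 9, 4.49453/1 → 4; chars 94.
Subsquare: 0.07818/0.0833333 → 0 → a, 0.49453/0.0416667 → 11 → l; chars al.
Extended square: 0.07818/0.00833333 → 9, 0.03620/0.00416667 → 8; chars 98.

MA94al98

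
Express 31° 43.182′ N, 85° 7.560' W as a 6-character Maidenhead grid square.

Shift to the Maidenhead origin (180°W, 90°S): lon 94.8740, lat 121.7197.
Field: 94.8740/20 → 4 → E, 121.7197/10 → 12 → M; chars EM.
Square: 14.8740/2 → 7, 1.7197/1 → 1; chars 71.
Subsquare: 0.8740/0.0833333 → 10 → k, 0.7197/0.0416667 → 17 → r; chars kr.

EM71kr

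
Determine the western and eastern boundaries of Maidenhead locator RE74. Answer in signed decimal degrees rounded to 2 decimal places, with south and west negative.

Field R=17, E=4: +17·20° lon, +4·10° lat → SW at lon 160°, lat -50°.
Square 7, 4: +7·2° lon, +4·1° lat → SW at lon 174°, lat -46°.
Cell spans 2° lon × 1° lat.
west 174.00, east 176.00.

174.00, 176.00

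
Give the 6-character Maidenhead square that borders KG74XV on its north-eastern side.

KG84aw

Longitude subsquare x = 23; +1 → 24, wraps to 0 = a, carry into square.
Longitude square 7; +1 → 8.
Latitude subsquare v = 21; +1 → 22 = w.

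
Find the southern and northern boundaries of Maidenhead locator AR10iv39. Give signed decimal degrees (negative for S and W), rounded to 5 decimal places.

80.91250, 80.91667

Field A=0, R=17: +0·20° lon, +17·10° lat → SW at lon -180°, lat 80°.
Square 1, 0: +1·2° lon, +0·1° lat → SW at lon -178°, lat 80°.
Subsquare i=8, v=21: +8·0.0833333° lon, +21·0.0416667° lat → SW at lon -177.333°, lat 80.875°.
Extended square 3, 9: +3·0.00833333° lon, +9·0.00416667° lat → SW at lon -177.308°, lat 80.9125°.
Cell spans 0.00833333° lon × 0.00416667° lat.
south 80.91250, north 80.91667.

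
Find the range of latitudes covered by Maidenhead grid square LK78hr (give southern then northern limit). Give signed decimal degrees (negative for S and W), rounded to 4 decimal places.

18.7083, 18.7500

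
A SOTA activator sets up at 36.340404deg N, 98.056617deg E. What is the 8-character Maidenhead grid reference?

Offset from 180°W / 90°S: lon 278.05662°, lat 126.34040°.
Field: 278.05662/20 → 13 → N, 126.34040/10 → 12 → M; chars NM.
Square: 18.05662/2 → 9, 6.34040/1 → 6; chars 96.
Subsquare: 0.05662/0.0833333 → 0 → a, 0.34040/0.0416667 → 8 → i; chars ai.
Extended square: 0.05662/0.00833333 → 6, 0.00707/0.00416667 → 1; chars 61.

NM96ai61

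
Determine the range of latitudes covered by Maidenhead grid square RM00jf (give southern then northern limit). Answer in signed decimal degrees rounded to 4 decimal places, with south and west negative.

Field R=17, M=12: +17·20° lon, +12·10° lat → SW at lon 160°, lat 30°.
Square 0, 0: +0·2° lon, +0·1° lat → SW at lon 160°, lat 30°.
Subsquare j=9, f=5: +9·0.0833333° lon, +5·0.0416667° lat → SW at lon 160.75°, lat 30.2083°.
Cell spans 0.0833333° lon × 0.0416667° lat.
south 30.2083, north 30.2500.

30.2083, 30.2500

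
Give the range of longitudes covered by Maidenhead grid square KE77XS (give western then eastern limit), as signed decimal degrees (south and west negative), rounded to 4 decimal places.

Field K=10, E=4: +10·20° lon, +4·10° lat → SW at lon 20°, lat -50°.
Square 7, 7: +7·2° lon, +7·1° lat → SW at lon 34°, lat -43°.
Subsquare x=23, s=18: +23·0.0833333° lon, +18·0.0416667° lat → SW at lon 35.9167°, lat -42.25°.
Cell spans 0.0833333° lon × 0.0416667° lat.
west 35.9167, east 36.0000.

35.9167, 36.0000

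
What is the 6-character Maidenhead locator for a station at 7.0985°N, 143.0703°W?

BJ87lc

Offset from 180°W / 90°S: lon 36.9297°, lat 97.0985°.
Field: lon ⌊36.9297/20⌋ = 1 → B; lat ⌊97.0985/10⌋ = 9 → J.
Square: lon ⌊16.9297/2⌋ = 8; lat ⌊7.0985/1⌋ = 7.
Subsquare: lon ⌊0.9297/0.0833333⌋ = 11 → l; lat ⌊0.0985/0.0416667⌋ = 2 → c.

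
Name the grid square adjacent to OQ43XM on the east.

OQ53am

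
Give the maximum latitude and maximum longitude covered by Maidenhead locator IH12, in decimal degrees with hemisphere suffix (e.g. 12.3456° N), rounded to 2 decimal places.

17.00° S, 16.00° W

Field I=8, H=7: +8·20° lon, +7·10° lat → SW at lon -20°, lat -20°.
Square 1, 2: +1·2° lon, +2·1° lat → SW at lon -18°, lat -18°.
Cell spans 2° lon × 1° lat. NE corner is SW corner plus one full cell.
latitude 17.00° S, longitude 16.00° W.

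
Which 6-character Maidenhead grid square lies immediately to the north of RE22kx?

Latitude subsquare x = 23; +1 → 24, wraps to 0 = a, carry into square.
Latitude square 2; +1 → 3.
The longitude characters are unchanged.

RE23ka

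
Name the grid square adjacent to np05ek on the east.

NP05fk

Longitude subsquare e = 4; +1 → 5 = f.
The latitude characters are unchanged.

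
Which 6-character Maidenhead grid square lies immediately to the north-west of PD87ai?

Longitude subsquare a = 0; −1 → -1, wraps to 23 = x, carry into square.
Longitude square 8; −1 → 7.
Latitude subsquare i = 8; +1 → 9 = j.

PD77xj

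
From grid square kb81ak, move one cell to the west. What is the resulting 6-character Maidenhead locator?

KB71xk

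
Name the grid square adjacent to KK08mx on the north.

Latitude subsquare x = 23; +1 → 24, wraps to 0 = a, carry into square.
Latitude square 8; +1 → 9.
The longitude characters are unchanged.

KK09ma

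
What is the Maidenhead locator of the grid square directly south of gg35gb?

GG35ga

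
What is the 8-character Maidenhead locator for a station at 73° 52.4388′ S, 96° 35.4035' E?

NB86hd00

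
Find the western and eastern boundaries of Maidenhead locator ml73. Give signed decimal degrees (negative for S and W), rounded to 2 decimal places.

74.00, 76.00

Field M=12, L=11: +12·20° lon, +11·10° lat → SW at lon 60°, lat 20°.
Square 7, 3: +7·2° lon, +3·1° lat → SW at lon 74°, lat 23°.
Cell spans 2° lon × 1° lat.
west 74.00, east 76.00.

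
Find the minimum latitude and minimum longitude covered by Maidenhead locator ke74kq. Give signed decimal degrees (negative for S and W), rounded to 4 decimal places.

Field K=10, E=4: +10·20° lon, +4·10° lat → SW at lon 20°, lat -50°.
Square 7, 4: +7·2° lon, +4·1° lat → SW at lon 34°, lat -46°.
Subsquare k=10, q=16: +10·0.0833333° lon, +16·0.0416667° lat → SW at lon 34.8333°, lat -45.3333°.
latitude -45.3333, longitude 34.8333.

-45.3333, 34.8333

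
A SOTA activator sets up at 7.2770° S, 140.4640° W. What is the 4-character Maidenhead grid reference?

Offset from 180°W / 90°S: lon 39.54°, lat 82.72°.
Field: lon ⌊39.54/20⌋ = 1 → B; lat ⌊82.72/10⌋ = 8 → I.
Square: lon ⌊19.54/2⌋ = 9; lat ⌊2.72/1⌋ = 2.

BI92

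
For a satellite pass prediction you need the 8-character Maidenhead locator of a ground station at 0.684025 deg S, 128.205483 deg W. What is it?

CI59vh55

Shift to the Maidenhead origin (180°W, 90°S): lon 51.79452, lat 89.31597.
Field (20°×10°, letters A–R): lon ⌊51.79452/20⌋ = 2 → C; lat ⌊89.31597/10⌋ = 8 → I.
Square (2°×1°, digits 0–9): lon ⌊11.79452/2⌋ = 5; lat ⌊9.31597/1⌋ = 9.
Subsquare (5′×2.5′, letters a–x): lon ⌊1.79452/0.0833333⌋ = 21 → v; lat ⌊0.31597/0.0416667⌋ = 7 → h.
Extended square (30″×15″, digits 0–9): lon ⌊0.04452/0.00833333⌋ = 5; lat ⌊0.02431/0.00416667⌋ = 5.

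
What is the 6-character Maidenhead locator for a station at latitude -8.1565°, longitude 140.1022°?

Add 180° to longitude and 90° to latitude: 320.1022, 81.8435.
Field: lon ⌊320.1022/20⌋ = 16 → Q; lat ⌊81.8435/10⌋ = 8 → I.
Square: lon ⌊0.1022/2⌋ = 0; lat ⌊1.8435/1⌋ = 1.
Subsquare: lon ⌊0.1022/0.0833333⌋ = 1 → b; lat ⌊0.8435/0.0416667⌋ = 20 → u.

QI01bu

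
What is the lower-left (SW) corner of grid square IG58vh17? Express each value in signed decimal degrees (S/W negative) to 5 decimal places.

-21.67917, -8.24167

Field I=8, G=6: +8·20° lon, +6·10° lat → SW at lon -20°, lat -30°.
Square 5, 8: +5·2° lon, +8·1° lat → SW at lon -10°, lat -22°.
Subsquare v=21, h=7: +21·0.0833333° lon, +7·0.0416667° lat → SW at lon -8.25°, lat -21.7083°.
Extended square 1, 7: +1·0.00833333° lon, +7·0.00416667° lat → SW at lon -8.24167°, lat -21.6792°.
latitude -21.67917, longitude -8.24167.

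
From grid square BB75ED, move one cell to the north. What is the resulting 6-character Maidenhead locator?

Latitude subsquare d = 3; +1 → 4 = e.
The longitude characters are unchanged.

BB75ee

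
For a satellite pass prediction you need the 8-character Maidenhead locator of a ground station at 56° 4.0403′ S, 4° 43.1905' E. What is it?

JD23iw63

Offset from 180°W / 90°S: lon 184.71984°, lat 33.93266°.
Field: 184.71984/20 → 9 → J, 33.93266/10 → 3 → D; chars JD.
Square: 4.71984/2 → 2, 3.93266/1 → 3; chars 23.
Subsquare: 0.71984/0.0833333 → 8 → i, 0.93266/0.0416667 → 22 → w; chars iw.
Extended square: 0.05318/0.00833333 → 6, 0.01600/0.00416667 → 3; chars 63.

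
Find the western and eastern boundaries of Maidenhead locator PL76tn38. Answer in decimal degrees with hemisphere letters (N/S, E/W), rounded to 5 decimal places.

135.60833° E, 135.61667° E

Field P=15, L=11: +15·20° lon, +11·10° lat → SW at lon 120°, lat 20°.
Square 7, 6: +7·2° lon, +6·1° lat → SW at lon 134°, lat 26°.
Subsquare t=19, n=13: +19·0.0833333° lon, +13·0.0416667° lat → SW at lon 135.583°, lat 26.5417°.
Extended square 3, 8: +3·0.00833333° lon, +8·0.00416667° lat → SW at lon 135.608°, lat 26.575°.
Cell spans 0.00833333° lon × 0.00416667° lat.
west 135.60833° E, east 135.61667° E.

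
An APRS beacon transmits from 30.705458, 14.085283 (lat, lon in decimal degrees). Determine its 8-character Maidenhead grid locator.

Offset from 180°W / 90°S: lon 194.08528°, lat 120.70546°.
Field: 194.08528/20 → 9 → J, 120.70546/10 → 12 → M; chars JM.
Square: 14.08528/2 → 7, 0.70546/1 → 0; chars 70.
Subsquare: 0.08528/0.0833333 → 1 → b, 0.70546/0.0416667 → 16 → q; chars bq.
Extended square: 0.00195/0.00833333 → 0, 0.03879/0.00416667 → 9; chars 09.

JM70bq09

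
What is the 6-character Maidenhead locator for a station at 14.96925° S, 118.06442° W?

DH05xa

Offset from 180°W / 90°S: lon 61.9356°, lat 75.0307°.
Field (20°×10°, letters A–R): 61.9356/20 → 3 → D, 75.0307/10 → 7 → H; chars DH.
Square (2°×1°, digits 0–9): 1.9356/2 → 0, 5.0307/1 → 5; chars 05.
Subsquare (5′×2.5′, letters a–x): 1.9356/0.0833333 → 23 → x, 0.0307/0.0416667 → 0 → a; chars xa.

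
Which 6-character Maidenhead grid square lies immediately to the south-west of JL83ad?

JL73xc

Longitude subsquare a = 0; −1 → -1, wraps to 23 = x, carry into square.
Longitude square 8; −1 → 7.
Latitude subsquare d = 3; −1 → 2 = c.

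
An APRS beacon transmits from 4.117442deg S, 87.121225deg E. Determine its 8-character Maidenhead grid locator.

Add 180° to longitude and 90° to latitude: 267.12122, 85.88256.
Field: lon ⌊267.12122/20⌋ = 13 → N; lat ⌊85.88256/10⌋ = 8 → I.
Square: lon ⌊7.12122/2⌋ = 3; lat ⌊5.88256/1⌋ = 5.
Subsquare: lon ⌊1.12122/0.0833333⌋ = 13 → n; lat ⌊0.88256/0.0416667⌋ = 21 → v.
Extended square: lon ⌊0.03789/0.00833333⌋ = 4; lat ⌊0.00756/0.00416667⌋ = 1.

NI35nv41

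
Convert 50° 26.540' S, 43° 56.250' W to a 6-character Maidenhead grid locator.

GD89an

Add 180° to longitude and 90° to latitude: 136.0625, 39.5577.
Field (20°×10°, letters A–R): 136.0625/20 → 6 → G, 39.5577/10 → 3 → D; chars GD.
Square (2°×1°, digits 0–9): 16.0625/2 → 8, 9.5577/1 → 9; chars 89.
Subsquare (5′×2.5′, letters a–x): 0.0625/0.0833333 → 0 → a, 0.5577/0.0416667 → 13 → n; chars an.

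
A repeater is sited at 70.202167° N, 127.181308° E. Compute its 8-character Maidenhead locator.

Add 180° to longitude and 90° to latitude: 307.18131, 160.20217.
Field: 307.18131/20 → 15 → P, 160.20217/10 → 16 → Q; chars PQ.
Square: 7.18131/2 → 3, 0.20217/1 → 0; chars 30.
Subsquare: 1.18131/0.0833333 → 14 → o, 0.20217/0.0416667 → 4 → e; chars oe.
Extended square: 0.01464/0.00833333 → 1, 0.03550/0.00416667 → 8; chars 18.

PQ30oe18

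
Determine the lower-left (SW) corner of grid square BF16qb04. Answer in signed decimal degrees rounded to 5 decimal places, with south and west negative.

-33.94167, -156.66667

Field B=1, F=5: +1·20° lon, +5·10° lat → SW at lon -160°, lat -40°.
Square 1, 6: +1·2° lon, +6·1° lat → SW at lon -158°, lat -34°.
Subsquare q=16, b=1: +16·0.0833333° lon, +1·0.0416667° lat → SW at lon -156.667°, lat -33.9583°.
Extended square 0, 4: +0·0.00833333° lon, +4·0.00416667° lat → SW at lon -156.667°, lat -33.9417°.
latitude -33.94167, longitude -156.66667.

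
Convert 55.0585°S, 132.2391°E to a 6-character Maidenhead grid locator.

Offset from 180°W / 90°S: lon 312.2391°, lat 34.9415°.
Field: lon ⌊312.2391/20⌋ = 15 → P; lat ⌊34.9415/10⌋ = 3 → D.
Square: lon ⌊12.2391/2⌋ = 6; lat ⌊4.9415/1⌋ = 4.
Subsquare: lon ⌊0.2391/0.0833333⌋ = 2 → c; lat ⌊0.9415/0.0416667⌋ = 22 → w.

PD64cw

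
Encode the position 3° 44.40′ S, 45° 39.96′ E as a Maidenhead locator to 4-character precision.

LI26

Shift to the Maidenhead origin (180°W, 90°S): lon 225.67, lat 86.26.
Field: 225.67/20 → 11 → L, 86.26/10 → 8 → I; chars LI.
Square: 5.67/2 → 2, 6.26/1 → 6; chars 26.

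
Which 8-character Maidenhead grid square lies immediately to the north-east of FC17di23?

FC17di34

Longitude extended square 2; +1 → 3.
Latitude extended square 3; +1 → 4.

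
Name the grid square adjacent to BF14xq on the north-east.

Longitude subsquare x = 23; +1 → 24, wraps to 0 = a, carry into square.
Longitude square 1; +1 → 2.
Latitude subsquare q = 16; +1 → 17 = r.

BF24ar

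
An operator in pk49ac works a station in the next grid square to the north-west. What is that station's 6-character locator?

Longitude subsquare a = 0; −1 → -1, wraps to 23 = x, carry into square.
Longitude square 4; −1 → 3.
Latitude subsquare c = 2; +1 → 3 = d.

PK39xd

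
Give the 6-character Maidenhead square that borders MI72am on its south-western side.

Longitude subsquare a = 0; −1 → -1, wraps to 23 = x, carry into square.
Longitude square 7; −1 → 6.
Latitude subsquare m = 12; −1 → 11 = l.

MI62xl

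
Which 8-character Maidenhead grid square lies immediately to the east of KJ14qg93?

Longitude extended square 9; +1 → 10, wraps to 0, carry into subsquare.
Longitude subsquare q = 16; +1 → 17 = r.
The latitude characters are unchanged.

KJ14rg03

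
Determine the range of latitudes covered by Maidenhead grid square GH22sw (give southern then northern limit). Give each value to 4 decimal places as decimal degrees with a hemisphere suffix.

Field G=6, H=7: +6·20° lon, +7·10° lat → SW at lon -60°, lat -20°.
Square 2, 2: +2·2° lon, +2·1° lat → SW at lon -56°, lat -18°.
Subsquare s=18, w=22: +18·0.0833333° lon, +22·0.0416667° lat → SW at lon -54.5°, lat -17.0833°.
Cell spans 0.0833333° lon × 0.0416667° lat.
south 17.0833° S, north 17.0417° S.

17.0833° S, 17.0417° S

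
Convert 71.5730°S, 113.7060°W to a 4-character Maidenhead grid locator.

Add 180° to longitude and 90° to latitude: 66.29, 18.43.
Field: lon ⌊66.29/20⌋ = 3 → D; lat ⌊18.43/10⌋ = 1 → B.
Square: lon ⌊6.29/2⌋ = 3; lat ⌊8.43/1⌋ = 8.

DB38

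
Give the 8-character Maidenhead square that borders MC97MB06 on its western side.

MC97lb96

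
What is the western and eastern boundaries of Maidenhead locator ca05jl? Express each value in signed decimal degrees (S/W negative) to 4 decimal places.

-139.2500, -139.1667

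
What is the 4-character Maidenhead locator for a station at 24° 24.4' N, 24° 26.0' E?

KL24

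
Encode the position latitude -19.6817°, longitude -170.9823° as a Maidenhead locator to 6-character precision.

AH40mh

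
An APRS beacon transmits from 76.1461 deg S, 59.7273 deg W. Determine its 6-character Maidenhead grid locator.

Add 180° to longitude and 90° to latitude: 120.2727, 13.8539.
Field (20°×10°, letters A–R): 120.2727/20 → 6 → G, 13.8539/10 → 1 → B; chars GB.
Square (2°×1°, digits 0–9): 0.2727/2 → 0, 3.8539/1 → 3; chars 03.
Subsquare (5′×2.5′, letters a–x): 0.2727/0.0833333 → 3 → d, 0.8539/0.0416667 → 20 → u; chars du.

GB03du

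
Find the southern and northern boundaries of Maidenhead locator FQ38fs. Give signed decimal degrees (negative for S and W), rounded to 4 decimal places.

78.7500, 78.7917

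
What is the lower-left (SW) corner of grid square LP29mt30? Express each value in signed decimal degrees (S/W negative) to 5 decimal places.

Field L=11, P=15: +11·20° lon, +15·10° lat → SW at lon 40°, lat 60°.
Square 2, 9: +2·2° lon, +9·1° lat → SW at lon 44°, lat 69°.
Subsquare m=12, t=19: +12·0.0833333° lon, +19·0.0416667° lat → SW at lon 45°, lat 69.7917°.
Extended square 3, 0: +3·0.00833333° lon, +0·0.00416667° lat → SW at lon 45.025°, lat 69.7917°.
latitude 69.79167, longitude 45.02500.

69.79167, 45.02500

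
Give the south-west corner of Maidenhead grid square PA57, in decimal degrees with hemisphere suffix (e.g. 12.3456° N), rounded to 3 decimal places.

83.000° S, 130.000° E

Field P=15, A=0: +15·20° lon, +0·10° lat → SW at lon 120°, lat -90°.
Square 5, 7: +5·2° lon, +7·1° lat → SW at lon 130°, lat -83°.
latitude 83.000° S, longitude 130.000° E.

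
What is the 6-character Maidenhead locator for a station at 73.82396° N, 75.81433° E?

MQ73vt

Offset from 180°W / 90°S: lon 255.8143°, lat 163.8240°.
Field: lon ⌊255.8143/20⌋ = 12 → M; lat ⌊163.8240/10⌋ = 16 → Q.
Square: lon ⌊15.8143/2⌋ = 7; lat ⌊3.8240/1⌋ = 3.
Subsquare: lon ⌊1.8143/0.0833333⌋ = 21 → v; lat ⌊0.8240/0.0416667⌋ = 19 → t.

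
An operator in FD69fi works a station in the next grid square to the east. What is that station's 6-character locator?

FD69gi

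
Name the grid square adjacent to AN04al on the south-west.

RN94xk

Longitude subsquare a = 0; −1 → -1, wraps to 23 = x, carry into square.
Longitude square 0; −1 → -1, wraps to 9, carry into field.
Longitude field A = 0; −1 → -1, wraps to 17 = R, wrapping around the antimeridian.
Latitude subsquare l = 11; −1 → 10 = k.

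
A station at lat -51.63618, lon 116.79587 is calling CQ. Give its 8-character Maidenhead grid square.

OD88ji57

Offset from 180°W / 90°S: lon 296.79587°, lat 38.36382°.
Field (20°×10°, letters A–R): lon ⌊296.79587/20⌋ = 14 → O; lat ⌊38.36382/10⌋ = 3 → D.
Square (2°×1°, digits 0–9): lon ⌊16.79587/2⌋ = 8; lat ⌊8.36382/1⌋ = 8.
Subsquare (5′×2.5′, letters a–x): lon ⌊0.79587/0.0833333⌋ = 9 → j; lat ⌊0.36382/0.0416667⌋ = 8 → i.
Extended square (30″×15″, digits 0–9): lon ⌊0.04587/0.00833333⌋ = 5; lat ⌊0.03049/0.00416667⌋ = 7.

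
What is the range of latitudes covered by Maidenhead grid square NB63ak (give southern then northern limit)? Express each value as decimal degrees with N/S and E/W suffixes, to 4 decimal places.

Field N=13, B=1: +13·20° lon, +1·10° lat → SW at lon 80°, lat -80°.
Square 6, 3: +6·2° lon, +3·1° lat → SW at lon 92°, lat -77°.
Subsquare a=0, k=10: +0·0.0833333° lon, +10·0.0416667° lat → SW at lon 92°, lat -76.5833°.
Cell spans 0.0833333° lon × 0.0416667° lat.
south 76.5833° S, north 76.5417° S.

76.5833° S, 76.5417° S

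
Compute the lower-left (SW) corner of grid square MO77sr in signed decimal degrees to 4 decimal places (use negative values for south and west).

Field M=12, O=14: +12·20° lon, +14·10° lat → SW at lon 60°, lat 50°.
Square 7, 7: +7·2° lon, +7·1° lat → SW at lon 74°, lat 57°.
Subsquare s=18, r=17: +18·0.0833333° lon, +17·0.0416667° lat → SW at lon 75.5°, lat 57.7083°.
latitude 57.7083, longitude 75.5000.

57.7083, 75.5000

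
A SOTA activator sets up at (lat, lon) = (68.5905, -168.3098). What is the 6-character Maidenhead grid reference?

Add 180° to longitude and 90° to latitude: 11.6902, 158.5905.
Field: lon ⌊11.6902/20⌋ = 0 → A; lat ⌊158.5905/10⌋ = 15 → P.
Square: lon ⌊11.6902/2⌋ = 5; lat ⌊8.5905/1⌋ = 8.
Subsquare: lon ⌊1.6902/0.0833333⌋ = 20 → u; lat ⌊0.5905/0.0416667⌋ = 14 → o.

AP58uo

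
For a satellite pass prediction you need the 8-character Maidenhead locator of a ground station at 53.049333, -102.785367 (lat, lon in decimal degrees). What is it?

DO83ob51

Shift to the Maidenhead origin (180°W, 90°S): lon 77.21463, lat 143.04933.
Field: lon ⌊77.21463/20⌋ = 3 → D; lat ⌊143.04933/10⌋ = 14 → O.
Square: lon ⌊17.21463/2⌋ = 8; lat ⌊3.04933/1⌋ = 3.
Subsquare: lon ⌊1.21463/0.0833333⌋ = 14 → o; lat ⌊0.04933/0.0416667⌋ = 1 → b.
Extended square: lon ⌊0.04797/0.00833333⌋ = 5; lat ⌊0.00767/0.00416667⌋ = 1.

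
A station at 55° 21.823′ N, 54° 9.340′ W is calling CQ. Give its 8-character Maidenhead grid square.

GO25wi17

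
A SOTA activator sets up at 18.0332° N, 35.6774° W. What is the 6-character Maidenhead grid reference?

HK28da

Offset from 180°W / 90°S: lon 144.3226°, lat 108.0332°.
Field: 144.3226/20 → 7 → H, 108.0332/10 → 10 → K; chars HK.
Square: 4.3226/2 → 2, 8.0332/1 → 8; chars 28.
Subsquare: 0.3226/0.0833333 → 3 → d, 0.0332/0.0416667 → 0 → a; chars da.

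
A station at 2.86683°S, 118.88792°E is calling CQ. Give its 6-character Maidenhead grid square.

Offset from 180°W / 90°S: lon 298.8879°, lat 87.1332°.
Field: lon ⌊298.8879/20⌋ = 14 → O; lat ⌊87.1332/10⌋ = 8 → I.
Square: lon ⌊18.8879/2⌋ = 9; lat ⌊7.1332/1⌋ = 7.
Subsquare: lon ⌊0.8879/0.0833333⌋ = 10 → k; lat ⌊0.1332/0.0416667⌋ = 3 → d.

OI97kd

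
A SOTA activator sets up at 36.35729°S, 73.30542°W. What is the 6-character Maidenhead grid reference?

Add 180° to longitude and 90° to latitude: 106.6946, 53.6427.
Field: 106.6946/20 → 5 → F, 53.6427/10 → 5 → F; chars FF.
Square: 6.6946/2 → 3, 3.6427/1 → 3; chars 33.
Subsquare: 0.6946/0.0833333 → 8 → i, 0.6427/0.0416667 → 15 → p; chars ip.

FF33ip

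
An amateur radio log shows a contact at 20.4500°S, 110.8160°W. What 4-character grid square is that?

DG49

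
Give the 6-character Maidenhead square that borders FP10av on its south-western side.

FP00xu

Longitude subsquare a = 0; −1 → -1, wraps to 23 = x, carry into square.
Longitude square 1; −1 → 0.
Latitude subsquare v = 21; −1 → 20 = u.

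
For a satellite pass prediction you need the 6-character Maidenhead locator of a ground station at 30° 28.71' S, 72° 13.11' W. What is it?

Offset from 180°W / 90°S: lon 107.7815°, lat 59.5215°.
Field: 107.7815/20 → 5 → F, 59.5215/10 → 5 → F; chars FF.
Square: 7.7815/2 → 3, 9.5215/1 → 9; chars 39.
Subsquare: 1.7815/0.0833333 → 21 → v, 0.5215/0.0416667 → 12 → m; chars vm.

FF39vm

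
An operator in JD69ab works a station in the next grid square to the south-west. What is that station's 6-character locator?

Longitude subsquare a = 0; −1 → -1, wraps to 23 = x, carry into square.
Longitude square 6; −1 → 5.
Latitude subsquare b = 1; −1 → 0 = a.

JD59xa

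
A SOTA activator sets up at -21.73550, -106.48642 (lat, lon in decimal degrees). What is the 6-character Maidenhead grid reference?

Add 180° to longitude and 90° to latitude: 73.5136, 68.2645.
Field (20°×10°, letters A–R): lon ⌊73.5136/20⌋ = 3 → D; lat ⌊68.2645/10⌋ = 6 → G.
Square (2°×1°, digits 0–9): lon ⌊13.5136/2⌋ = 6; lat ⌊8.2645/1⌋ = 8.
Subsquare (5′×2.5′, letters a–x): lon ⌊1.5136/0.0833333⌋ = 18 → s; lat ⌊0.2645/0.0416667⌋ = 6 → g.

DG68sg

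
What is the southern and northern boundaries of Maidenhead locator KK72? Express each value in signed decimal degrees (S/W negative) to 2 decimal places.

Field K=10, K=10: +10·20° lon, +10·10° lat → SW at lon 20°, lat 10°.
Square 7, 2: +7·2° lon, +2·1° lat → SW at lon 34°, lat 12°.
Cell spans 2° lon × 1° lat.
south 12.00, north 13.00.

12.00, 13.00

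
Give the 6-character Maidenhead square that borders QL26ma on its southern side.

Latitude subsquare a = 0; −1 → -1, wraps to 23 = x, carry into square.
Latitude square 6; −1 → 5.
The longitude characters are unchanged.

QL25mx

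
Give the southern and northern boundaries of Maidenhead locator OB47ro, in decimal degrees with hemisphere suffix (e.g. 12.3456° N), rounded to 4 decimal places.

72.4167° S, 72.3750° S

Field O=14, B=1: +14·20° lon, +1·10° lat → SW at lon 100°, lat -80°.
Square 4, 7: +4·2° lon, +7·1° lat → SW at lon 108°, lat -73°.
Subsquare r=17, o=14: +17·0.0833333° lon, +14·0.0416667° lat → SW at lon 109.417°, lat -72.4167°.
Cell spans 0.0833333° lon × 0.0416667° lat.
south 72.4167° S, north 72.3750° S.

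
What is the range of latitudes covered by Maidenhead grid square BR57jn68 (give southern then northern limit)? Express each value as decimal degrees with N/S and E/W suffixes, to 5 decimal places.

87.57500° N, 87.57917° N

Field B=1, R=17: +1·20° lon, +17·10° lat → SW at lon -160°, lat 80°.
Square 5, 7: +5·2° lon, +7·1° lat → SW at lon -150°, lat 87°.
Subsquare j=9, n=13: +9·0.0833333° lon, +13·0.0416667° lat → SW at lon -149.25°, lat 87.5417°.
Extended square 6, 8: +6·0.00833333° lon, +8·0.00416667° lat → SW at lon -149.2°, lat 87.575°.
Cell spans 0.00833333° lon × 0.00416667° lat.
south 87.57500° N, north 87.57917° N.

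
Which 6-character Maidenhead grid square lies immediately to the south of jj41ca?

Latitude subsquare a = 0; −1 → -1, wraps to 23 = x, carry into square.
Latitude square 1; −1 → 0.
The longitude characters are unchanged.

JJ40cx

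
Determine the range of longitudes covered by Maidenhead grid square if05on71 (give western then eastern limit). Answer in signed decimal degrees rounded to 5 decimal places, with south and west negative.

-18.77500, -18.76667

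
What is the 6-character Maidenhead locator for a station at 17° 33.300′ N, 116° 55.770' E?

OK87ln

Offset from 180°W / 90°S: lon 296.9295°, lat 107.5550°.
Field: lon ⌊296.9295/20⌋ = 14 → O; lat ⌊107.5550/10⌋ = 10 → K.
Square: lon ⌊16.9295/2⌋ = 8; lat ⌊7.5550/1⌋ = 7.
Subsquare: lon ⌊0.9295/0.0833333⌋ = 11 → l; lat ⌊0.5550/0.0416667⌋ = 13 → n.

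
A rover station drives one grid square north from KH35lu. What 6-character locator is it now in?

KH35lv

Latitude subsquare u = 20; +1 → 21 = v.
The longitude characters are unchanged.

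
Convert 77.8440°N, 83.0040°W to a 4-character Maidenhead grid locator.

EQ87

Offset from 180°W / 90°S: lon 97.00°, lat 167.84°.
Field (20°×10°, letters A–R): lon ⌊97.00/20⌋ = 4 → E; lat ⌊167.84/10⌋ = 16 → Q.
Square (2°×1°, digits 0–9): lon ⌊17.00/2⌋ = 8; lat ⌊7.84/1⌋ = 7.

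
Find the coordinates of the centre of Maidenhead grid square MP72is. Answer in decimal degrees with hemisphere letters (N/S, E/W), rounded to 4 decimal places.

62.7708° N, 74.7083° E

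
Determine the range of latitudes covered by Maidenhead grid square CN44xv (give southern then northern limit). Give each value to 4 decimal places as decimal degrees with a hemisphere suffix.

Field C=2, N=13: +2·20° lon, +13·10° lat → SW at lon -140°, lat 40°.
Square 4, 4: +4·2° lon, +4·1° lat → SW at lon -132°, lat 44°.
Subsquare x=23, v=21: +23·0.0833333° lon, +21·0.0416667° lat → SW at lon -130.083°, lat 44.875°.
Cell spans 0.0833333° lon × 0.0416667° lat.
south 44.8750° N, north 44.9167° N.

44.8750° N, 44.9167° N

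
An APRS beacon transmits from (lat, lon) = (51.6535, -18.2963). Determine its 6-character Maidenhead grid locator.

IO01up

Add 180° to longitude and 90° to latitude: 161.7037, 141.6535.
Field: lon ⌊161.7037/20⌋ = 8 → I; lat ⌊141.6535/10⌋ = 14 → O.
Square: lon ⌊1.7037/2⌋ = 0; lat ⌊1.6535/1⌋ = 1.
Subsquare: lon ⌊1.7037/0.0833333⌋ = 20 → u; lat ⌊0.6535/0.0416667⌋ = 15 → p.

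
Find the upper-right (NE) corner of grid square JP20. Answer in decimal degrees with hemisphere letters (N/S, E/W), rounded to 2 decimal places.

Field J=9, P=15: +9·20° lon, +15·10° lat → SW at lon 0°, lat 60°.
Square 2, 0: +2·2° lon, +0·1° lat → SW at lon 4°, lat 60°.
Cell spans 2° lon × 1° lat. NE corner is SW corner plus one full cell.
latitude 61.00° N, longitude 6.00° E.

61.00° N, 6.00° E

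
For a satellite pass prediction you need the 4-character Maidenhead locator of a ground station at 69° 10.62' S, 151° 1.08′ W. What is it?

Add 180° to longitude and 90° to latitude: 28.98, 20.82.
Field (20°×10°, letters A–R): 28.98/20 → 1 → B, 20.82/10 → 2 → C; chars BC.
Square (2°×1°, digits 0–9): 8.98/2 → 4, 0.82/1 → 0; chars 40.

BC40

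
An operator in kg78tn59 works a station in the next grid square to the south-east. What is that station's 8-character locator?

KG78tn68

Longitude extended square 5; +1 → 6.
Latitude extended square 9; −1 → 8.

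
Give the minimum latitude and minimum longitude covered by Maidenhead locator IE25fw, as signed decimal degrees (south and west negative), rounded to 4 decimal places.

-44.0833, -15.5833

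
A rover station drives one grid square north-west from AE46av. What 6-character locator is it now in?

AE36xw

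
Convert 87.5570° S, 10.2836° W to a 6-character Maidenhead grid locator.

IA42uk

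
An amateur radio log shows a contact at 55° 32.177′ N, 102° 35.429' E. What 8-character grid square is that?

Shift to the Maidenhead origin (180°W, 90°S): lon 282.59048, lat 145.53628.
Field: lon ⌊282.59048/20⌋ = 14 → O; lat ⌊145.53628/10⌋ = 14 → O.
Square: lon ⌊2.59048/2⌋ = 1; lat ⌊5.53628/1⌋ = 5.
Subsquare: lon ⌊0.59048/0.0833333⌋ = 7 → h; lat ⌊0.53628/0.0416667⌋ = 12 → m.
Extended square: lon ⌊0.00715/0.00833333⌋ = 0; lat ⌊0.03628/0.00416667⌋ = 8.

OO15hm08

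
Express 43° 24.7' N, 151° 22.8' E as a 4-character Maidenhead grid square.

Shift to the Maidenhead origin (180°W, 90°S): lon 331.38, lat 133.41.
Field: lon ⌊331.38/20⌋ = 16 → Q; lat ⌊133.41/10⌋ = 13 → N.
Square: lon ⌊11.38/2⌋ = 5; lat ⌊3.41/1⌋ = 3.

QN53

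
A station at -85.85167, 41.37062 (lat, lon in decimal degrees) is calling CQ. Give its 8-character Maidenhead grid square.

LA04qd45

Offset from 180°W / 90°S: lon 221.37062°, lat 4.14833°.
Field: 221.37062/20 → 11 → L, 4.14833/10 → 0 → A; chars LA.
Square: 1.37062/2 → 0, 4.14833/1 → 4; chars 04.
Subsquare: 1.37062/0.0833333 → 16 → q, 0.14833/0.0416667 → 3 → d; chars qd.
Extended square: 0.03729/0.00833333 → 4, 0.02333/0.00416667 → 5; chars 45.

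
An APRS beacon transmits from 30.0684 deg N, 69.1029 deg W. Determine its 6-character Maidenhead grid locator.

Shift to the Maidenhead origin (180°W, 90°S): lon 110.8971, lat 120.0684.
Field: lon ⌊110.8971/20⌋ = 5 → F; lat ⌊120.0684/10⌋ = 12 → M.
Square: lon ⌊10.8971/2⌋ = 5; lat ⌊0.0684/1⌋ = 0.
Subsquare: lon ⌊0.8971/0.0833333⌋ = 10 → k; lat ⌊0.0684/0.0416667⌋ = 1 → b.

FM50kb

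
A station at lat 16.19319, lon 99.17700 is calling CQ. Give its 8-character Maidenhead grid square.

Shift to the Maidenhead origin (180°W, 90°S): lon 279.17700, lat 106.19319.
Field: 279.17700/20 → 13 → N, 106.19319/10 → 10 → K; chars NK.
Square: 19.17700/2 → 9, 6.19319/1 → 6; chars 96.
Subsquare: 1.17700/0.0833333 → 14 → o, 0.19319/0.0416667 → 4 → e; chars oe.
Extended square: 0.01033/0.00833333 → 1, 0.02652/0.00416667 → 6; chars 16.

NK96oe16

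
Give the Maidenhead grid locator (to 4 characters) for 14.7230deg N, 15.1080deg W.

Offset from 180°W / 90°S: lon 164.89°, lat 104.72°.
Field (20°×10°, letters A–R): lon ⌊164.89/20⌋ = 8 → I; lat ⌊104.72/10⌋ = 10 → K.
Square (2°×1°, digits 0–9): lon ⌊4.89/2⌋ = 2; lat ⌊4.72/1⌋ = 4.

IK24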